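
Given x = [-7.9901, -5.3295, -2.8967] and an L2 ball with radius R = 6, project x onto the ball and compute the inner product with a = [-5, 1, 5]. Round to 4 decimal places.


Step 1: Compute ||x|| (intermediates to 6 decimals).
||x|| = sqrt((-7.9901)^2 + (-5.3295)^2 + (-2.8967)^2) = 10.031757
Step 2: Project.
Since ||x|| > R, scale = R/||x|| = 6/10.031757 = 0.598101, proj(x) = scale * x
proj(x) = [-4.778887, -3.187579, -1.732519]
Step 3: Dot product.
a^T * proj(x) = -5*(-4.778887) + 1*(-3.187579) + 5*(-1.732519) = 12.0443


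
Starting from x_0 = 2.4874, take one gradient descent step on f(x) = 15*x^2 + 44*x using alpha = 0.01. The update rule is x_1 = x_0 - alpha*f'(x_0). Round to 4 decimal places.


We compute the gradient at x_0 and apply the update.
f'(x) = 30*x + 44
f'(2.4874) = 30*2.4874 + 44 = 118.622
x_1 = 2.4874 - 0.01*118.622 = 1.3012


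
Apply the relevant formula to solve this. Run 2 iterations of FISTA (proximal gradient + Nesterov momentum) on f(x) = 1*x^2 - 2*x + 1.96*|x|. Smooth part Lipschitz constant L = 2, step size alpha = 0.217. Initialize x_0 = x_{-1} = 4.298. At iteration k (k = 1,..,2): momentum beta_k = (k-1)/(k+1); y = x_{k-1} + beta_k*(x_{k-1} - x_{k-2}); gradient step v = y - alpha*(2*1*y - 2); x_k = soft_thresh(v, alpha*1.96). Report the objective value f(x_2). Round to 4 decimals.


FISTA on f(x) = 1*x^2 - 2*x + 1.96*|x|
L = 2, alpha = 0.217
Iteration 1: beta = 0.0, y = 4.298 + 0.0*(4.298 - 4.298) = 4.298
  grad(y) = 6.596, v = y - alpha*grad = 2.8667
  prox(v) = soft_thresh(2.8667, 0.4253) = 2.4413
Iteration 2: beta = 0.3333, y = 2.4413 + 0.3333*(2.4413 - 4.298) = 1.8225
  grad(y) = 1.6449, v = y - alpha*grad = 1.4655
  prox(v) = soft_thresh(1.4655, 0.4253) = 1.0402
f(x_2) = 1*1.0402^2 - 2*1.0402 + 1.96*|1.0402| = 1.0404


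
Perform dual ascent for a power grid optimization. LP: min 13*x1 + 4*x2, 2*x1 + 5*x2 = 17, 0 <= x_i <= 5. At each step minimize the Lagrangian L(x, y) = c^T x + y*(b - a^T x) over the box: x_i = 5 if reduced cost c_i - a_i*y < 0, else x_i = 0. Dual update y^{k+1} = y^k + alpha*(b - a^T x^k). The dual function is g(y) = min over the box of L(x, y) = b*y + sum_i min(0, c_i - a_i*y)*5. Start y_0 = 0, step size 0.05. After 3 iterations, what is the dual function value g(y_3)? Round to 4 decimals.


Dual ascent for LP: min 13*x1 + 4*x2, 2*x1 + 5*x2 = 17, 0 <= x_i <= 5
Step 1: y^k = 0.0, reduced costs: (13.0, 4.0)
  x^k = (0.0, 0.0), subgradient = b - a^T x = 17.0
  y^{k+1} = 0.0 + 0.05*17.0 = 0.85
Step 2: y^k = 0.85, reduced costs: (11.3, -0.25)
  x^k = (0.0, 5.0), subgradient = b - a^T x = -8.0
  y^{k+1} = 0.85 + 0.05*-8.0 = 0.45
Step 3: y^k = 0.45, reduced costs: (12.1, 1.75)
  x^k = (0.0, 0.0), subgradient = b - a^T x = 17.0
  y^{k+1} = 0.45 + 0.05*17.0 = 1.3
Dual objective at y_3 = 1.3: reduced costs (10.4, -2.5), box minimizer x = (0.0, 5.0)
g(y_3) = b*y + (c1 - a1*y)*x1 + (c2 - a2*y)*x2 = 17*1.3 + 10.4*0.0 + (-2.5)*5.0 = 22.1 + 0.0 - 12.5 = 9.6


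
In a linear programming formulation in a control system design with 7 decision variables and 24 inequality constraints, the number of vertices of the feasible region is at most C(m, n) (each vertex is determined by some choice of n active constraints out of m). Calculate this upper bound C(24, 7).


Each vertex corresponds to some choice of n active constraints out of m, so the number of vertices is at most C(m, n) = m! / (n!(m-n)!).
m = 24, n = 7
Numerator: 24 * 23 * 22 * 21 * 20 * 19 * 18
Denominator: 7! = 5040
C(24, 7) = 346104


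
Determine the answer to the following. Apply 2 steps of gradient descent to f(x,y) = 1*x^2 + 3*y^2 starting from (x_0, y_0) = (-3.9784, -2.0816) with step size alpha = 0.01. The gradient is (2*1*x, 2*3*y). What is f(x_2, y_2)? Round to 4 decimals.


Gradient descent on f(x,y) = 1*x^2 + 3*y^2.
Starting point: (-3.9784, -2.0816), alpha = 0.01
Step 1: grad_x = 2*1*-3.9784 = -7.9568, grad_y = 2*3*-2.0816 = -12.4896
  x_1 = -3.9784 - 0.01*-7.9568 = -3.8988
  y_1 = -2.0816 - 0.01*-12.4896 = -1.9567
Step 2: grad_x = 2*1*-3.8988 = -7.7977, grad_y = 2*3*-1.9567 = -11.7402
  x_2 = -3.8988 - 0.01*-7.7977 = -3.8209
  y_2 = -1.9567 - 0.01*-11.7402 = -1.8393
f(-3.8209, -1.8393) = 1*(-3.8209)^2 + 3*(-1.8393)^2 = 24.748


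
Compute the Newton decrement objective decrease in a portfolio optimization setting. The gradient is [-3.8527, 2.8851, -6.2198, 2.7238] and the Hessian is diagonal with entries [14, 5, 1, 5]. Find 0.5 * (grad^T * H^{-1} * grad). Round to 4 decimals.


Step 1: H is diagonal, so H^(-1) * g = [-0.2752, 0.577, -6.2198, 0.5448].
Step 2: g^T H^(-1) g = sum_i g_i^2 / H_ii
  = (-3.8527)^2/14 + (2.8851)^2/5 + (-6.2198)^2/1 + (2.7238)^2/5
  = 1.0602 + 1.6648 + 38.6859 + 1.4838 = 42.8947
Step 3: Objective decrease = 0.5 * g^T H^(-1) g = 21.4474


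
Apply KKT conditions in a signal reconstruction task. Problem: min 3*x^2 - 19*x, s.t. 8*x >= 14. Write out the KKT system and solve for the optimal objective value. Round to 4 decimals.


Step 1: Try lambda = 0 (constraint inactive).
Stationarity: 2*3*x - 19 = 0
x* = 19/(2*3) = 19/6 = 3.1667 (rounded; the exact value 19/6 is used below)
Check constraint: 8*3.1667 = 25.3336 >= 14 -- satisfied.
Step 2: Compute optimal value.
f(x*) = 3*(19/6)^2 - 19*(19/6) = -30.0833


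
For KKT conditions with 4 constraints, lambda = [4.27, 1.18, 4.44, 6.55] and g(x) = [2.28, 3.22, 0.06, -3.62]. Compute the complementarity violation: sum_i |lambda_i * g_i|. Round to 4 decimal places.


KKT complementary slackness check:
lambda_1 * g_1 = 4.27 * 2.28 = 9.7356
lambda_2 * g_2 = 1.18 * 3.22 = 3.7996
lambda_3 * g_3 = 4.44 * 0.06 = 0.2664
lambda_4 * g_4 = 6.55 * -3.62 = -23.711
Total violation = 9.7356 + 3.7996 + 0.2664 + 23.711 = 37.5126


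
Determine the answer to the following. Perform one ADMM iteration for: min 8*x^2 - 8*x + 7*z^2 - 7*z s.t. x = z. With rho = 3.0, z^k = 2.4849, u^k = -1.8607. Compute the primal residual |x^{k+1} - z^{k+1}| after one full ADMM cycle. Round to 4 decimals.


ADMM iteration with rho = 3.0, z^k = 2.4849, u^k = -1.8607
Step 1: x-update.
Minimize 8*x^2 - 8*x + (3.0/2)*(x - 2.4849 - 1.8607)^2
FOC: (2*8 + 3.0)*x = 8 + 3.0*(2.4849 + 1.8607)
x^{k+1} = 1.1072
Step 2: z-update.
Minimize 7*z^2 - 7*z + (3.0/2)*(1.1072 - z - 1.8607)^2
FOC: (2*7 + 3.0)*z = 7 + 3.0*(1.1072 - 1.8607)
z^{k+1} = 0.2788
Step 3: u-update.
u^{k+1} = -1.8607 + 1.1072 - 0.2788 = -1.0323
Step 4: Primal residual = |1.1072 - 0.2788| = 0.8284


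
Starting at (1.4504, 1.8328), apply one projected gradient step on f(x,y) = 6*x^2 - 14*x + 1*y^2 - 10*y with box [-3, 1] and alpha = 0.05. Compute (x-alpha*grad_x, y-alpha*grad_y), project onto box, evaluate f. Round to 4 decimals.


Step 1: Compute gradient at (1.4504, 1.8328).
grad_x = 2*6*1.4504 - 14 = 3.4048
grad_y = 2*1*1.8328 - 10 = -6.3344
Step 2: Gradient step.
x_raw = 1.4504 - 0.05*3.4048 = 1.2802
y_raw = 1.8328 - 0.05*-6.3344 = 2.1495
Step 3: Project onto [-3, 1].
x_proj = clip(1.2802) = 1.0
y_proj = clip(2.1495) = 1.0
Step 4: Evaluate f.
f(1.0, 1.0) = -17.0


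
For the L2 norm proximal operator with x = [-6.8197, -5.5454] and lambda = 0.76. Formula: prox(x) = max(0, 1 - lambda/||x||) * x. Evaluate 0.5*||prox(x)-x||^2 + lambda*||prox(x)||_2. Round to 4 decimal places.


Step 1: Compute ||x||.
||x|| = 8.7898
Step 2: Compute scaling factor.
scale = max(0, 1 - 0.76/8.7898) = 0.9135
Step 3: prox(x) = [-6.23, -5.0659]
||prox(x)|| = 8.0298
Step 4: Proximal objective.
0.5*||prox-x||^2 = 0.2888
lambda*||prox|| = 6.1026
Total = 6.3914


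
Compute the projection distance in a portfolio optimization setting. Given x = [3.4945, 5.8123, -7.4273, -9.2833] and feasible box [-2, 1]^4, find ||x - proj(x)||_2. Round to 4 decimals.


Project each component onto [-2, 1].
clip(3.4945) = 1.0, clip(5.8123) = 1.0, clip(-7.4273) = -2.0, clip(-9.2833) = -2.0
Projection = [1.0, 1.0, -2.0, -2.0]
Squared diffs: [6.2225, 23.1582, 29.4556, 53.0465]
Distance = sqrt(111.8828) = 10.5775


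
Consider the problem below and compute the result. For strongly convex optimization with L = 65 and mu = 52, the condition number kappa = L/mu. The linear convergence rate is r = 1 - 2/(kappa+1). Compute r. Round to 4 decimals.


Step 1: Compute the condition number.
kappa = L/mu = 65/52 = 1.25
Step 2: Compute the convergence rate.
r = 1 - 2/(kappa + 1) = 1 - 2*mu/(L + mu) = (L - mu)/(L + mu) = 13/117 = 0.1111


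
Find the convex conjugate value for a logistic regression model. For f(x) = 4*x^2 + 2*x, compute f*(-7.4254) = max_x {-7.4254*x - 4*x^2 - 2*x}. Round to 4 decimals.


f*(y) = sup_x {y*x - a*x^2 - b*x} = sup_x {(y-b)*x - a*x^2}
FOC: (y - b) - 2a*x = 0 => x* = (y - b)/(2a)
x* = (-7.4254 - 2)/(2*4) = -1.1782
f*(-7.4254) = (y-b)^2/(4a) = (-7.4254 - 2)^2/(4*4)
= 88.8382/16 = 5.5524


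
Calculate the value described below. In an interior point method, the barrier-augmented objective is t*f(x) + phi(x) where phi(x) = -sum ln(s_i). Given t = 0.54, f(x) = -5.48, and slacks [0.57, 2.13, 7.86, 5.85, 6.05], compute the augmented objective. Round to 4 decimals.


Step 1: Compute log-barrier.
ln values: [-0.5621, 0.7561, 2.0618, 1.7664, 1.8001]
phi = -(-0.5621 + 0.7561 + 2.0618 + 1.7664 + 1.8001) = -5.8223
Step 2: Compute augmented objective.
t*f(x) = 0.54*-5.48 = -2.9592
Total = -2.9592 - 5.8223 = -8.7815


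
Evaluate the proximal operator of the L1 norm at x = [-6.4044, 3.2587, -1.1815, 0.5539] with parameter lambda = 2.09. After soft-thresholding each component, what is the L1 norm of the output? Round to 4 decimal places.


Soft-thresholding with lambda = 2.09:
prox(-6.4044) = sign(-6.4044)*max(|-6.4044| - 2.09, 0) = -4.3144
prox(3.2587) = sign(3.2587)*max(|3.2587| - 2.09, 0) = 1.1687
prox(-1.1815) = sign(-1.1815)*max(|-1.1815| - 2.09, 0) = 0.0
prox(0.5539) = sign(0.5539)*max(|0.5539| - 2.09, 0) = 0.0
prox(x) = [-4.3144, 1.1687, 0.0, 0.0]
||prox(x)||_1 = 4.3144 + 1.1687 + 0.0 + 0.0 = 5.4831


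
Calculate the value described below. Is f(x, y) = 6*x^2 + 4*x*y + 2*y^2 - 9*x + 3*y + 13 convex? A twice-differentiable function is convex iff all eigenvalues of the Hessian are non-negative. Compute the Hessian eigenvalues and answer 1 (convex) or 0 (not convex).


The Hessian of f(x,y) = 6*x^2 + 4*x*y + 2*y^2 - 9*x + 3*y + 13 is:
H = [[12, 4], [4, 4]]
Trace = 12 + 4 = 16
Determinant = 12*4 - (4)^2 = 32
Discriminant = (16)^2 - 4*32 = 128.0
Eigenvalues: lambda_1 = 2.3431, lambda_2 = 13.6569
The function is convex.

1


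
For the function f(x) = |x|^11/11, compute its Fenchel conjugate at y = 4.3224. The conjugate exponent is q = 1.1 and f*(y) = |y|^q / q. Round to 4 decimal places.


The conjugate exponent q satisfies 1/p + 1/q = 1.
p = 11, so q = 11/(11 - 1) = 1.1
|y|^q = 4.3224^1.1 = 5.0038
f*(4.3224) = 5.0038 / 1.1 = 4.5489


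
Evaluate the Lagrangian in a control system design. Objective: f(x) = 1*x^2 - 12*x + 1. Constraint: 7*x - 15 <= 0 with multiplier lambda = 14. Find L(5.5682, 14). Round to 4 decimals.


Step 1: Evaluate f(x).
f(5.5682) = 1*5.5682^2 - 12*5.5682 + 1 = -34.8135
Step 2: Evaluate g(x).
g(5.5682) = 7*5.5682 - 15 = 23.9774
Step 3: Compute Lagrangian.
L = -34.8135 + 14*23.9774 = 300.8701


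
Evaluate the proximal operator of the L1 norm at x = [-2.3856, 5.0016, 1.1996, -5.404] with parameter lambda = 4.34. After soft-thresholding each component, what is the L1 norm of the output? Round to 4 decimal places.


Soft-thresholding with lambda = 4.34:
prox(-2.3856) = sign(-2.3856)*max(|-2.3856| - 4.34, 0) = 0.0
prox(5.0016) = sign(5.0016)*max(|5.0016| - 4.34, 0) = 0.6616
prox(1.1996) = sign(1.1996)*max(|1.1996| - 4.34, 0) = 0.0
prox(-5.404) = sign(-5.404)*max(|-5.404| - 4.34, 0) = -1.064
prox(x) = [0.0, 0.6616, 0.0, -1.064]
||prox(x)||_1 = 0.0 + 0.6616 + 0.0 + 1.064 = 1.7256


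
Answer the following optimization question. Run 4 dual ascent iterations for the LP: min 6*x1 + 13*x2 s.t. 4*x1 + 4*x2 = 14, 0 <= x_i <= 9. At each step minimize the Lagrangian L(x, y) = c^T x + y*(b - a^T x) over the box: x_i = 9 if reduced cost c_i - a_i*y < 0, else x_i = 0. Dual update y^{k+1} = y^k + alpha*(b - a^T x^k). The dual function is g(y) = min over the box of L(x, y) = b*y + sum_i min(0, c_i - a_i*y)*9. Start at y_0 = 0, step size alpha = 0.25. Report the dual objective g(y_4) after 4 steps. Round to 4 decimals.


Dual ascent for LP: min 6*x1 + 13*x2, 4*x1 + 4*x2 = 14, 0 <= x_i <= 9
Step 1: y^k = 0.0, reduced costs: (6.0, 13.0)
  x^k = (0.0, 0.0), subgradient = b - a^T x = 14.0
  y^{k+1} = 0.0 + 0.25*14.0 = 3.5
Step 2: y^k = 3.5, reduced costs: (-8.0, -1.0)
  x^k = (9.0, 9.0), subgradient = b - a^T x = -58.0
  y^{k+1} = 3.5 + 0.25*-58.0 = -11.0
Step 3: y^k = -11.0, reduced costs: (50.0, 57.0)
  x^k = (0.0, 0.0), subgradient = b - a^T x = 14.0
  y^{k+1} = -11.0 + 0.25*14.0 = -7.5
Step 4: y^k = -7.5, reduced costs: (36.0, 43.0)
  x^k = (0.0, 0.0), subgradient = b - a^T x = 14.0
  y^{k+1} = -7.5 + 0.25*14.0 = -4.0
Dual objective at y_4 = -4.0: reduced costs (22.0, 29.0), box minimizer x = (0.0, 0.0)
g(y_4) = b*y + (c1 - a1*y)*x1 + (c2 - a2*y)*x2 = 14*(-4.0) + 22.0*0.0 + 29.0*0.0 = -56.0 + 0.0 + 0.0 = -56.0


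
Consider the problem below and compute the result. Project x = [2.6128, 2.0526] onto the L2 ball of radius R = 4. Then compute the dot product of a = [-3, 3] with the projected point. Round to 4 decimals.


Step 1: Compute ||x|| (intermediates to 6 decimals).
||x|| = sqrt(2.6128^2 + 2.0526^2) = 3.322633
Step 2: Project.
Since ||x|| <= R, proj = x (no scaling needed).
proj(x) = [2.6128, 2.0526]
Step 3: Dot product.
a^T * proj(x) = -3*2.6128 + 3*2.0526 = -1.6806


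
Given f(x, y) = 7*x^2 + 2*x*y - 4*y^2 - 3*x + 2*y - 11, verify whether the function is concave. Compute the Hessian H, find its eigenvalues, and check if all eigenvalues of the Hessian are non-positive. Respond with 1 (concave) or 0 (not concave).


The Hessian of f(x,y) = 7*x^2 + 2*x*y - 4*y^2 - 3*x + 2*y - 11 is:
H = [[14, 2], [2, -8]]
Trace = 14 - 8 = 6
Determinant = 14*-8 - (2)^2 = -116
Discriminant = (6)^2 - 4*-116 = 500.0
Eigenvalues: lambda_1 = -8.1803, lambda_2 = 14.1803
The function is not concave.

0


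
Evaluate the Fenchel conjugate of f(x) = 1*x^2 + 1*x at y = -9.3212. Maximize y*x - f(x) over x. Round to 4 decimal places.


f*(y) = sup_x {y*x - a*x^2 - b*x} = sup_x {(y-b)*x - a*x^2}
FOC: (y - b) - 2a*x = 0 => x* = (y - b)/(2a)
x* = (-9.3212 - 1)/(2*1) = -5.1606
f*(-9.3212) = (y-b)^2/(4a) = (-9.3212 - 1)^2/(4*1)
= 106.5272/4 = 26.6318


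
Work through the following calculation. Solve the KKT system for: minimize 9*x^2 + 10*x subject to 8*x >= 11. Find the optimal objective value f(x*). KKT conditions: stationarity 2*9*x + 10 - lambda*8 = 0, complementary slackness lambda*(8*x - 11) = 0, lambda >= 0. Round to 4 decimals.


Step 1: Try lambda = 0 (constraint inactive).
x_unc = -10/(2*9) = -0.5556
Check: 8*-0.5556 = -4.4448 < 11 -- violated!
Step 2: Constraint must be active: 8*x = 11
x* = 11/8 = 1.375
lambda = (2*9*1.375 + 10)/8 = 4.3438
Step 3: Compute optimal value.
f(x*) = 9*1.375^2 + 10*1.375 = 30.7656


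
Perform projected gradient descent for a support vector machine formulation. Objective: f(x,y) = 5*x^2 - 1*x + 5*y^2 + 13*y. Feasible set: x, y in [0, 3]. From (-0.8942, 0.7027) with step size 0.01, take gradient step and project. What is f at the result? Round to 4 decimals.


Step 1: Compute gradient at (-0.8942, 0.7027).
grad_x = 2*5*-0.8942 - 1 = -9.942
grad_y = 2*5*0.7027 + 13 = 20.027
Step 2: Gradient step.
x_raw = -0.8942 - 0.01*-9.942 = -0.7948
y_raw = 0.7027 - 0.01*20.027 = 0.5024
Step 3: Project onto [0, 3].
x_proj = clip(-0.7948) = 0.0
y_proj = clip(0.5024) = 0.5024
Step 4: Evaluate f.
f(0.0, 0.5024) = 7.7938


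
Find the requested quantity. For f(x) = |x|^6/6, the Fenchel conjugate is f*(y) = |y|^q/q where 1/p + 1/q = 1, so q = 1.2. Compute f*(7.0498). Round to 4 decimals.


The conjugate exponent q satisfies 1/p + 1/q = 1.
p = 6, so q = 6/(6 - 1) = 1.2
|y|^q = 7.0498^1.2 = 10.4187
f*(7.0498) = 10.4187 / 1.2 = 8.6822


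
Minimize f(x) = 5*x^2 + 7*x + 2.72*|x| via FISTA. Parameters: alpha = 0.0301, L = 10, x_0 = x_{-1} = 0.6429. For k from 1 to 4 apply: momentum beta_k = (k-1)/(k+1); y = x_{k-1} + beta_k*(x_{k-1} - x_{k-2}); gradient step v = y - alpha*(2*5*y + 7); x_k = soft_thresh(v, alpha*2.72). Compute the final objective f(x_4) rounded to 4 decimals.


FISTA on f(x) = 5*x^2 + 7*x + 2.72*|x|
L = 10, alpha = 0.0301
Iteration 1: beta = 0.0, y = 0.6429 + 0.0*(0.6429 - 0.6429) = 0.6429
  grad(y) = 13.429, v = y - alpha*grad = 0.2387
  prox(v) = soft_thresh(0.2387, 0.0819) = 0.1568
Iteration 2: beta = 0.3333, y = 0.1568 + 0.3333*(0.1568 - 0.6429) = -0.0052
  grad(y) = 6.9479, v = y - alpha*grad = -0.2143
  prox(v) = soft_thresh(-0.2143, 0.0819) = -0.1325
Iteration 3: beta = 0.5, y = -0.1325 + 0.5*(-0.1325 - 0.1568) = -0.2771
  grad(y) = 4.2288, v = y - alpha*grad = -0.4044
  prox(v) = soft_thresh(-0.4044, 0.0819) = -0.3225
Iteration 4: beta = 0.6, y = -0.3225 + 0.6*(-0.3225 + 0.1325) = -0.4366
  grad(y) = 2.6343, v = y - alpha*grad = -0.5159
  prox(v) = soft_thresh(-0.5159, 0.0819) = -0.434
f(x_4) = 5*(-0.434)^2 + 7*(-0.434) + 2.72*|-0.434| = -0.9157


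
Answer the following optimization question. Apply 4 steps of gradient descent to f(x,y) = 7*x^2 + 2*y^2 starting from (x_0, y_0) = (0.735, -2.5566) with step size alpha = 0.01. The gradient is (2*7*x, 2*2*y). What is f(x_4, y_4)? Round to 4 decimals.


Gradient descent on f(x,y) = 7*x^2 + 2*y^2.
Starting point: (0.735, -2.5566), alpha = 0.01
Step 1: grad_x = 2*7*0.735 = 10.29, grad_y = 2*2*-2.5566 = -10.2264
  x_1 = 0.735 - 0.01*10.29 = 0.6321
  y_1 = -2.5566 - 0.01*-10.2264 = -2.4543
Step 2: grad_x = 2*7*0.6321 = 8.8494, grad_y = 2*2*-2.4543 = -9.8173
  x_2 = 0.6321 - 0.01*8.8494 = 0.5436
  y_2 = -2.4543 - 0.01*-9.8173 = -2.3562
Step 3: grad_x = 2*7*0.5436 = 7.6105, grad_y = 2*2*-2.3562 = -9.4247
  x_3 = 0.5436 - 0.01*7.6105 = 0.4675
  y_3 = -2.3562 - 0.01*-9.4247 = -2.2619
Step 4: grad_x = 2*7*0.4675 = 6.545, grad_y = 2*2*-2.2619 = -9.0477
  x_4 = 0.4675 - 0.01*6.545 = 0.4021
  y_4 = -2.2619 - 0.01*-9.0477 = -2.1714
f(0.4021, -2.1714) = 7*0.4021^2 + 2*(-2.1714)^2 = 10.5618


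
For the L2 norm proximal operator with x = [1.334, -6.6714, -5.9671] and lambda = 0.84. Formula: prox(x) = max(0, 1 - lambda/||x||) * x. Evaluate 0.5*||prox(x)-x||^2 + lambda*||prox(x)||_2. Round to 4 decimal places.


Step 1: Compute ||x||.
||x|| = 9.0495
Step 2: Compute scaling factor.
scale = max(0, 1 - 0.84/9.0495) = 0.9072
Step 3: prox(x) = [1.2102, -6.0521, -5.4132]
||prox(x)|| = 8.2095
Step 4: Proximal objective.
0.5*||prox-x||^2 = 0.3528
lambda*||prox|| = 6.896
Total = 7.2488


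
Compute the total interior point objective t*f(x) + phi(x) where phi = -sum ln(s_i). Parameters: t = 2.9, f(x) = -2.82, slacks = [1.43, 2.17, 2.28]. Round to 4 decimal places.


Step 1: Compute log-barrier.
ln values: [0.3577, 0.7747, 0.8242]
phi = -(0.3577 + 0.7747 + 0.8242) = -1.9566
Step 2: Compute augmented objective.
t*f(x) = 2.9*-2.82 = -8.178
Total = -8.178 - 1.9566 = -10.1346


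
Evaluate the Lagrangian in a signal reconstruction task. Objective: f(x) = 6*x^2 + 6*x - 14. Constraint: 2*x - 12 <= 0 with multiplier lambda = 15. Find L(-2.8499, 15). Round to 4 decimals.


Step 1: Evaluate f(x).
f(-2.8499) = 6*(-2.8499)^2 + 6*(-2.8499) - 14 = 17.6322
Step 2: Evaluate g(x).
g(-2.8499) = 2*-2.8499 - 12 = -17.6998
Step 3: Compute Lagrangian.
L = 17.6322 + 15*-17.6998 = -247.8648


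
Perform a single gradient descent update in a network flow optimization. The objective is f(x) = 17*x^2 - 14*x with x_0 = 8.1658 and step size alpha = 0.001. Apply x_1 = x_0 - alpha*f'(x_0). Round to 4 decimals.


We compute the gradient at x_0 and apply the update.
f'(x) = 34*x - 14
f'(8.1658) = 34*8.1658 - 14 = 263.6372
x_1 = 8.1658 - 0.001*263.6372 = 7.9022


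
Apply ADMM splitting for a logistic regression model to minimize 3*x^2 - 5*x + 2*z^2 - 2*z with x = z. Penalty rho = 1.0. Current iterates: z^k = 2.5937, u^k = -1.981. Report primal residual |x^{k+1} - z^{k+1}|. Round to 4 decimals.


ADMM iteration with rho = 1.0, z^k = 2.5937, u^k = -1.981
Step 1: x-update.
Minimize 3*x^2 - 5*x + (1.0/2)*(x - 2.5937 - 1.981)^2
FOC: (2*3 + 1.0)*x = 5 + 1.0*(2.5937 + 1.981)
x^{k+1} = 1.3678
Step 2: z-update.
Minimize 2*z^2 - 2*z + (1.0/2)*(1.3678 - z - 1.981)^2
FOC: (2*2 + 1.0)*z = 2 + 1.0*(1.3678 - 1.981)
z^{k+1} = 0.2774
Step 3: u-update.
u^{k+1} = -1.981 + 1.3678 - 0.2774 = -0.8905
Step 4: Primal residual = |1.3678 - 0.2774| = 1.0905


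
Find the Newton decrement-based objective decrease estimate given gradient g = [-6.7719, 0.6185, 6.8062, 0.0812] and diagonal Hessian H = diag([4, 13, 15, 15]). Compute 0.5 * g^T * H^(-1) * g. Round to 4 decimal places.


Step 1: H is diagonal, so H^(-1) * g = [-1.693, 0.0476, 0.4537, 0.0054].
Step 2: g^T H^(-1) g = sum_i g_i^2 / H_ii
  = (-6.7719)^2/4 + (0.6185)^2/13 + (6.8062)^2/15 + (0.0812)^2/15
  = 11.4647 + 0.0294 + 3.0883 + 0.0004 = 14.5828
Step 3: Objective decrease = 0.5 * g^T H^(-1) g = 7.2914


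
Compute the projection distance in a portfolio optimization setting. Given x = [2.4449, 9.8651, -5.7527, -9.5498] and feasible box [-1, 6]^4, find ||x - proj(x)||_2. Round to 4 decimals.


Project each component onto [-1, 6].
clip(2.4449) = 2.4449, clip(9.8651) = 6.0, clip(-5.7527) = -1.0, clip(-9.5498) = -1.0
Projection = [2.4449, 6.0, -1.0, -1.0]
Squared diffs: [0.0, 14.939, 22.5882, 73.0991]
Distance = sqrt(110.6263) = 10.5179


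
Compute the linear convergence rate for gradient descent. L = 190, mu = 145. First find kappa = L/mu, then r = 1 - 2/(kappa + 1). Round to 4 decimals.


Step 1: Compute the condition number.
kappa = L/mu = 190/145 = 1.3103
Step 2: Compute the convergence rate.
r = 1 - 2/(kappa + 1) = 1 - 2*mu/(L + mu) = (L - mu)/(L + mu) = 45/335 = 0.1343


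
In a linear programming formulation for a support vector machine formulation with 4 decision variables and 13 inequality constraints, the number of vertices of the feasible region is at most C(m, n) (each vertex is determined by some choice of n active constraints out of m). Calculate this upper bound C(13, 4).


Each vertex corresponds to some choice of n active constraints out of m, so the number of vertices is at most C(m, n) = m! / (n!(m-n)!).
m = 13, n = 4
Numerator: 13 * 12 * 11 * 10
Denominator: 4! = 24
C(13, 4) = 715


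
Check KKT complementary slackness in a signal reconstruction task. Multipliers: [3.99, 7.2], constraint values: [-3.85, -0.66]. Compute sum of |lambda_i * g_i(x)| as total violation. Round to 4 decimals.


KKT complementary slackness check:
lambda_1 * g_1 = 3.99 * -3.85 = -15.3615
lambda_2 * g_2 = 7.2 * -0.66 = -4.752
Total violation = 15.3615 + 4.752 = 20.1135


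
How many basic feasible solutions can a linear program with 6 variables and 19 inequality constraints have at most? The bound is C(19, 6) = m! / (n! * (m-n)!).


Each vertex corresponds to some choice of n active constraints out of m, so the number of vertices is at most C(m, n) = m! / (n!(m-n)!).
m = 19, n = 6
Numerator: 19 * 18 * 17 * 16 * 15 * 14
Denominator: 6! = 720
C(19, 6) = 27132


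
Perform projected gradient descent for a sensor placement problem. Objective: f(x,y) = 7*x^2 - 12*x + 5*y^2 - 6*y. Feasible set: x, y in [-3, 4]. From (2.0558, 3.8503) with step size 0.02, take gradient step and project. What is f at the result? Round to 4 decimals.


Step 1: Compute gradient at (2.0558, 3.8503).
grad_x = 2*7*2.0558 - 12 = 16.7812
grad_y = 2*5*3.8503 - 6 = 32.503
Step 2: Gradient step.
x_raw = 2.0558 - 0.02*16.7812 = 1.7202
y_raw = 3.8503 - 0.02*32.503 = 3.2002
Step 3: Project onto [-3, 4].
x_proj = clip(1.7202) = 1.7202
y_proj = clip(3.2002) = 3.2002
Step 4: Evaluate f.
f(1.7202, 3.2002) = 32.0772


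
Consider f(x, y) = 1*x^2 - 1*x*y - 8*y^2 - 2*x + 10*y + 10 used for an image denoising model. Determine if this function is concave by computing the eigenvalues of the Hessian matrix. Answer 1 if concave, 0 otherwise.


The Hessian of f(x,y) = 1*x^2 - 1*x*y - 8*y^2 - 2*x + 10*y + 10 is:
H = [[2, -1], [-1, -16]]
Trace = 2 - 16 = -14
Determinant = 2*-16 - (-1)^2 = -33
Discriminant = (-14)^2 - 4*-33 = 328.0
Eigenvalues: lambda_1 = -16.0554, lambda_2 = 2.0554
The function is not concave.

0


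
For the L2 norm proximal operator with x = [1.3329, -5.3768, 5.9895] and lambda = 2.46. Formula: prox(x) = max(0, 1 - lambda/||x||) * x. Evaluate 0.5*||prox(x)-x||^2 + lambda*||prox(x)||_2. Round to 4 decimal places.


Step 1: Compute ||x||.
||x|| = 8.1585
Step 2: Compute scaling factor.
scale = max(0, 1 - 2.46/8.1585) = 0.6985
Step 3: prox(x) = [0.931, -3.7555, 4.1835]
||prox(x)|| = 5.6985
Step 4: Proximal objective.
0.5*||prox-x||^2 = 3.0258
lambda*||prox|| = 14.0183
Total = 17.044


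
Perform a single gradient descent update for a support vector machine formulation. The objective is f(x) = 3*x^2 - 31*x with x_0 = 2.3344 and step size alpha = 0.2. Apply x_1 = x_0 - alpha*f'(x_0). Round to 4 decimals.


We compute the gradient at x_0 and apply the update.
f'(x) = 6*x - 31
f'(2.3344) = 6*2.3344 - 31 = -16.9936
x_1 = 2.3344 - 0.2*-16.9936 = 5.7331


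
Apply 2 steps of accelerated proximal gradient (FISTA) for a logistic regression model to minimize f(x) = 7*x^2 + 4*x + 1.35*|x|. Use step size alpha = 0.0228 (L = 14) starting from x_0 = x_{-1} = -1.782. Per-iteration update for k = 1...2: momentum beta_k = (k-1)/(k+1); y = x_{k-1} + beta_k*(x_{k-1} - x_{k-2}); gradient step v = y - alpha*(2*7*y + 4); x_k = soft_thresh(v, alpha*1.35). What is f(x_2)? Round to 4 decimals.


FISTA on f(x) = 7*x^2 + 4*x + 1.35*|x|
L = 14, alpha = 0.0228
Iteration 1: beta = 0.0, y = -1.782 + 0.0*(-1.782 + 1.782) = -1.782
  grad(y) = -20.948, v = y - alpha*grad = -1.3044
  prox(v) = soft_thresh(-1.3044, 0.0308) = -1.2736
Iteration 2: beta = 0.3333, y = -1.2736 + 0.3333*(-1.2736 + 1.782) = -1.1041
  grad(y) = -11.458, v = y - alpha*grad = -0.8429
  prox(v) = soft_thresh(-0.8429, 0.0308) = -0.8121
f(x_2) = 7*(-0.8121)^2 + 4*(-0.8121) + 1.35*|-0.8121| = 2.4646


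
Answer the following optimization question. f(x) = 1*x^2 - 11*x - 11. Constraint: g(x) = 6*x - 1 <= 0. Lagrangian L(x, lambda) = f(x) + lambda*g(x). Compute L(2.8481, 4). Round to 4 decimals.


Step 1: Evaluate f(x).
f(2.8481) = 1*2.8481^2 - 11*2.8481 - 11 = -34.2174
Step 2: Evaluate g(x).
g(2.8481) = 6*2.8481 - 1 = 16.0886
Step 3: Compute Lagrangian.
L = -34.2174 + 4*16.0886 = 30.137


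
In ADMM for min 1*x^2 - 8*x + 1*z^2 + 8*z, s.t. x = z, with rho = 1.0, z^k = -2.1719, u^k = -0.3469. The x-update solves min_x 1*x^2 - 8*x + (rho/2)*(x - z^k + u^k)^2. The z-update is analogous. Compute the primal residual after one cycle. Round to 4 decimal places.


ADMM iteration with rho = 1.0, z^k = -2.1719, u^k = -0.3469
Step 1: x-update.
Minimize 1*x^2 - 8*x + (1.0/2)*(x + 2.1719 - 0.3469)^2
FOC: (2*1 + 1.0)*x = 8 + 1.0*(-2.1719 + 0.3469)
x^{k+1} = 2.0583
Step 2: z-update.
Minimize 1*z^2 + 8*z + (1.0/2)*(2.0583 - z - 0.3469)^2
FOC: (2*1 + 1.0)*z = -8 + 1.0*(2.0583 - 0.3469)
z^{k+1} = -2.0962
Step 3: u-update.
u^{k+1} = -0.3469 + 2.0583 + 2.0962 = 3.8076
Step 4: Primal residual = |2.0583 + 2.0962| = 4.1545


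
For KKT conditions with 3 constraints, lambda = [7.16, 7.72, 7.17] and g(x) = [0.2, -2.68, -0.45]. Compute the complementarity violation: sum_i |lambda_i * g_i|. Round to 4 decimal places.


KKT complementary slackness check:
lambda_1 * g_1 = 7.16 * 0.2 = 1.432
lambda_2 * g_2 = 7.72 * -2.68 = -20.6896
lambda_3 * g_3 = 7.17 * -0.45 = -3.2265
Total violation = 1.432 + 20.6896 + 3.2265 = 25.3481


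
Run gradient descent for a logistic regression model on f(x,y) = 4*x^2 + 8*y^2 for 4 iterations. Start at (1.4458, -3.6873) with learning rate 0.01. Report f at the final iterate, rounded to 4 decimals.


Gradient descent on f(x,y) = 4*x^2 + 8*y^2.
Starting point: (1.4458, -3.6873), alpha = 0.01
Step 1: grad_x = 2*4*1.4458 = 11.5664, grad_y = 2*8*-3.6873 = -58.9968
  x_1 = 1.4458 - 0.01*11.5664 = 1.3301
  y_1 = -3.6873 - 0.01*-58.9968 = -3.0973
Step 2: grad_x = 2*4*1.3301 = 10.6411, grad_y = 2*8*-3.0973 = -49.5573
  x_2 = 1.3301 - 0.01*10.6411 = 1.2237
  y_2 = -3.0973 - 0.01*-49.5573 = -2.6018
Step 3: grad_x = 2*4*1.2237 = 9.7898, grad_y = 2*8*-2.6018 = -41.6281
  x_3 = 1.2237 - 0.01*9.7898 = 1.1258
  y_3 = -2.6018 - 0.01*-41.6281 = -2.1855
Step 4: grad_x = 2*4*1.1258 = 9.0066, grad_y = 2*8*-2.1855 = -34.9676
  x_4 = 1.1258 - 0.01*9.0066 = 1.0358
  y_4 = -2.1855 - 0.01*-34.9676 = -1.8358
f(1.0358, -1.8358) = 4*1.0358^2 + 8*(-1.8358)^2 = 31.2525


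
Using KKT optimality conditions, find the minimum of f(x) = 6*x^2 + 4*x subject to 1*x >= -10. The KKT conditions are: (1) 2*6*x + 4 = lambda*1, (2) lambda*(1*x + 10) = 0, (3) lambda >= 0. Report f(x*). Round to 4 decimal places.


Step 1: Try lambda = 0 (constraint inactive).
Stationarity: 2*6*x + 4 = 0
x* = -4/(2*6) = -1/3 = -0.3333 (rounded; the exact value -1/3 is used below)
Check constraint: 1*-0.3333 = -0.3333 >= -10 -- satisfied.
Step 2: Compute optimal value.
f(x*) = 6*(-1/3)^2 + 4*(-1/3) = -0.6667


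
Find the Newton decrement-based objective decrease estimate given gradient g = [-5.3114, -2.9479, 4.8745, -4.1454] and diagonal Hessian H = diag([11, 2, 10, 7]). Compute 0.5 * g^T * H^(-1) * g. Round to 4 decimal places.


Step 1: H is diagonal, so H^(-1) * g = [-0.4829, -1.474, 0.4875, -0.5922].
Step 2: g^T H^(-1) g = sum_i g_i^2 / H_ii
  = (-5.3114)^2/11 + (-2.9479)^2/2 + (4.8745)^2/10 + (-4.1454)^2/7
  = 2.5646 + 4.3451 + 2.3761 + 2.4549 = 11.7407
Step 3: Objective decrease = 0.5 * g^T H^(-1) g = 5.8703


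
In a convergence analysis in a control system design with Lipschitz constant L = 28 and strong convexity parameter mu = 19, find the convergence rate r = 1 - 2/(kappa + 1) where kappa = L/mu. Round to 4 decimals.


Step 1: Compute the condition number.
kappa = L/mu = 28/19 = 1.4737
Step 2: Compute the convergence rate.
r = 1 - 2/(kappa + 1) = 1 - 2*mu/(L + mu) = (L - mu)/(L + mu) = 9/47 = 0.1915


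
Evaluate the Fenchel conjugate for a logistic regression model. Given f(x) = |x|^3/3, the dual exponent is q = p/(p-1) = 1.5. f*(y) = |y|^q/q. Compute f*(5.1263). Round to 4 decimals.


The conjugate exponent q satisfies 1/p + 1/q = 1.
p = 3, so q = 3/(3 - 1) = 1.5
|y|^q = 5.1263^1.5 = 11.6066
f*(5.1263) = 11.6066 / 1.5 = 7.7378


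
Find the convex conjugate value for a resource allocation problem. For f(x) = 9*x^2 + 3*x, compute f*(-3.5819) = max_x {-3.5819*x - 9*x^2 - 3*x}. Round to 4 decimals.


f*(y) = sup_x {y*x - a*x^2 - b*x} = sup_x {(y-b)*x - a*x^2}
FOC: (y - b) - 2a*x = 0 => x* = (y - b)/(2a)
x* = (-3.5819 - 3)/(2*9) = -0.3657
f*(-3.5819) = (y-b)^2/(4a) = (-3.5819 - 3)^2/(4*9)
= 43.3214/36 = 1.2034


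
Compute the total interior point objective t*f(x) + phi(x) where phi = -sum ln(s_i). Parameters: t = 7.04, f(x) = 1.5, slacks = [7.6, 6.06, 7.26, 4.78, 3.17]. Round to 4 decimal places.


Step 1: Compute log-barrier.
ln values: [2.0281, 1.8017, 1.9824, 1.5644, 1.1537]
phi = -(2.0281 + 1.8017 + 1.9824 + 1.5644 + 1.1537) = -8.5304
Step 2: Compute augmented objective.
t*f(x) = 7.04*1.5 = 10.56
Total = 10.56 - 8.5304 = 2.0296


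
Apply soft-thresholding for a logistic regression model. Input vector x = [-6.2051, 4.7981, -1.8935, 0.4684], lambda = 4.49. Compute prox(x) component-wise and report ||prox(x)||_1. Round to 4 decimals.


Soft-thresholding with lambda = 4.49:
prox(-6.2051) = sign(-6.2051)*max(|-6.2051| - 4.49, 0) = -1.7151
prox(4.7981) = sign(4.7981)*max(|4.7981| - 4.49, 0) = 0.3081
prox(-1.8935) = sign(-1.8935)*max(|-1.8935| - 4.49, 0) = 0.0
prox(0.4684) = sign(0.4684)*max(|0.4684| - 4.49, 0) = 0.0
prox(x) = [-1.7151, 0.3081, 0.0, 0.0]
||prox(x)||_1 = 1.7151 + 0.3081 + 0.0 + 0.0 = 2.0232


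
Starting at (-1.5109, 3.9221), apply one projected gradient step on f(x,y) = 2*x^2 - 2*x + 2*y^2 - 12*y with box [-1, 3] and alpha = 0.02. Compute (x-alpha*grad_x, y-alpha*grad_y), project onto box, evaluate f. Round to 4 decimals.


Step 1: Compute gradient at (-1.5109, 3.9221).
grad_x = 2*2*-1.5109 - 2 = -8.0436
grad_y = 2*2*3.9221 - 12 = 3.6884
Step 2: Gradient step.
x_raw = -1.5109 - 0.02*-8.0436 = -1.35
y_raw = 3.9221 - 0.02*3.6884 = 3.8483
Step 3: Project onto [-1, 3].
x_proj = clip(-1.35) = -1.0
y_proj = clip(3.8483) = 3.0
Step 4: Evaluate f.
f(-1.0, 3.0) = -14.0


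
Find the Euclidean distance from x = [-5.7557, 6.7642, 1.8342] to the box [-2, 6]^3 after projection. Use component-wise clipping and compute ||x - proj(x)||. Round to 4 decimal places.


Project each component onto [-2, 6].
clip(-5.7557) = -2.0, clip(6.7642) = 6.0, clip(1.8342) = 1.8342
Projection = [-2.0, 6.0, 1.8342]
Squared diffs: [14.1053, 0.584, 0.0]
Distance = sqrt(14.6893) = 3.8327


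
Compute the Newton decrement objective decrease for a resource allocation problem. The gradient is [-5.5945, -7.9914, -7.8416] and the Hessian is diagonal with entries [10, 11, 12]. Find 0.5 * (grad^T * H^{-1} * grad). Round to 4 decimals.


Step 1: H is diagonal, so H^(-1) * g = [-0.5595, -0.7265, -0.6535].
Step 2: g^T H^(-1) g = sum_i g_i^2 / H_ii
  = (-5.5945)^2/10 + (-7.9914)^2/11 + (-7.8416)^2/12
  = 3.1298 + 5.8057 + 5.1242 = 14.0597
Step 3: Objective decrease = 0.5 * g^T H^(-1) g = 7.0299


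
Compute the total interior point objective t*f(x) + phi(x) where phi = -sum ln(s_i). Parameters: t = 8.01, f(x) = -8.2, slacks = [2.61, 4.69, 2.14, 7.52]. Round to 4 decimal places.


Step 1: Compute log-barrier.
ln values: [0.9594, 1.5454, 0.7608, 2.0176]
phi = -(0.9594 + 1.5454 + 0.7608 + 2.0176) = -5.2832
Step 2: Compute augmented objective.
t*f(x) = 8.01*-8.2 = -65.682
Total = -65.682 - 5.2832 = -70.9652


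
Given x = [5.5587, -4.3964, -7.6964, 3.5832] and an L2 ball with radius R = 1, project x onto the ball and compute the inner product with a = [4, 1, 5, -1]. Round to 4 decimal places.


Step 1: Compute ||x|| (intermediates to 6 decimals).
||x|| = sqrt(5.5587^2 + (-4.3964)^2 + (-7.6964)^2 + 3.5832^2) = 11.058995
Step 2: Project.
Since ||x|| > R, scale = R/||x|| = 1/11.058995 = 0.090424, proj(x) = scale * x
proj(x) = [0.50264, -0.39754, -0.695939, 0.324007]
Step 3: Dot product.
a^T * proj(x) = 4*0.50264 + 1*(-0.39754) + 5*(-0.695939) - 1*0.324007 = -2.1907


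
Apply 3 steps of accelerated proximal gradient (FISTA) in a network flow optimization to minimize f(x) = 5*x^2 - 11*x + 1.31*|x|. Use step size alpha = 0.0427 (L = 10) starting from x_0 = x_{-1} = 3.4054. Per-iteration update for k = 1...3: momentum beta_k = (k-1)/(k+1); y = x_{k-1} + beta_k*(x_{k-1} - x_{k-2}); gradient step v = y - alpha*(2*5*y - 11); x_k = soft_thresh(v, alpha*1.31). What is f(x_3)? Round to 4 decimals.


FISTA on f(x) = 5*x^2 - 11*x + 1.31*|x|
L = 10, alpha = 0.0427
Iteration 1: beta = 0.0, y = 3.4054 + 0.0*(3.4054 - 3.4054) = 3.4054
  grad(y) = 23.054, v = y - alpha*grad = 2.421
  prox(v) = soft_thresh(2.421, 0.0559) = 2.3651
Iteration 2: beta = 0.3333, y = 2.3651 + 0.3333*(2.3651 - 3.4054) = 2.0183
  grad(y) = 9.1828, v = y - alpha*grad = 1.6262
  prox(v) = soft_thresh(1.6262, 0.0559) = 1.5702
Iteration 3: beta = 0.5, y = 1.5702 + 0.5*(1.5702 - 2.3651) = 1.1728
  grad(y) = 0.7282, v = y - alpha*grad = 1.1417
  prox(v) = soft_thresh(1.1417, 0.0559) = 1.0858
f(x_3) = 5*1.0858^2 - 11*1.0858 + 1.31*|1.0858| = -4.6266


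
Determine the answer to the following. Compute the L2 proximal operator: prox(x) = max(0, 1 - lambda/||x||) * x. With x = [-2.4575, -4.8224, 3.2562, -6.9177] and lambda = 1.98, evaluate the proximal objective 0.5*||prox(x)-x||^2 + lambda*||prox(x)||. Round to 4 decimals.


Step 1: Compute ||x||.
||x|| = 9.3676
Step 2: Compute scaling factor.
scale = max(0, 1 - 1.98/9.3676) = 0.7886
Step 3: prox(x) = [-1.9381, -3.8031, 2.5679, -5.4555]
||prox(x)|| = 7.3876
Step 4: Proximal objective.
0.5*||prox-x||^2 = 1.9602
lambda*||prox|| = 14.6274
Total = 16.5877


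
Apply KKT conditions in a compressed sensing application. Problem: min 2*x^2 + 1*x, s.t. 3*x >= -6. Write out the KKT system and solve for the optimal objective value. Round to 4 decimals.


Step 1: Try lambda = 0 (constraint inactive).
Stationarity: 2*2*x + 1 = 0
x* = -1/(2*2) = -0.25
Check constraint: 3*-0.25 = -0.75 >= -6 -- satisfied.
Step 2: Compute optimal value.
f(x*) = 2*(-0.25)^2 + 1*(-0.25) = -0.125


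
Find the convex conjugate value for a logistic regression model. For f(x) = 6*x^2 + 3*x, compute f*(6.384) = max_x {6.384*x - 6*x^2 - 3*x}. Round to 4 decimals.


f*(y) = sup_x {y*x - a*x^2 - b*x} = sup_x {(y-b)*x - a*x^2}
FOC: (y - b) - 2a*x = 0 => x* = (y - b)/(2a)
x* = (6.384 - 3)/(2*6) = 0.282
f*(6.384) = (y-b)^2/(4a) = (6.384 - 3)^2/(4*6)
= 11.4515/24 = 0.4771


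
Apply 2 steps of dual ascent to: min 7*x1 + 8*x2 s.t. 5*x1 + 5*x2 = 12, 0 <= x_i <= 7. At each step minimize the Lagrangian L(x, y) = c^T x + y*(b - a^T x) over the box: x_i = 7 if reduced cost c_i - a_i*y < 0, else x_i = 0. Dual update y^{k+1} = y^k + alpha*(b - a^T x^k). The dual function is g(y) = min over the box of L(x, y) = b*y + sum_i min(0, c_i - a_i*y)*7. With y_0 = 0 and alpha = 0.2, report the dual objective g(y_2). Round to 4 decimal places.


Dual ascent for LP: min 7*x1 + 8*x2, 5*x1 + 5*x2 = 12, 0 <= x_i <= 7
Step 1: y^k = 0.0, reduced costs: (7.0, 8.0)
  x^k = (0.0, 0.0), subgradient = b - a^T x = 12.0
  y^{k+1} = 0.0 + 0.2*12.0 = 2.4
Step 2: y^k = 2.4, reduced costs: (-5.0, -4.0)
  x^k = (7.0, 7.0), subgradient = b - a^T x = -58.0
  y^{k+1} = 2.4 + 0.2*-58.0 = -9.2
Dual objective at y_2 = -9.2: reduced costs (53.0, 54.0), box minimizer x = (0.0, 0.0)
g(y_2) = b*y + (c1 - a1*y)*x1 + (c2 - a2*y)*x2 = 12*(-9.2) + 53.0*0.0 + 54.0*0.0 = -110.4 + 0.0 + 0.0 = -110.4


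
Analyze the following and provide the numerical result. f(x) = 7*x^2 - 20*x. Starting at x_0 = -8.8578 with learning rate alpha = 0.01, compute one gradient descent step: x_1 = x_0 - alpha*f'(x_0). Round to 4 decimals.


We compute the gradient at x_0 and apply the update.
f'(x) = 14*x - 20
f'(-8.8578) = 14*-8.8578 - 20 = -144.0092
x_1 = -8.8578 - 0.01*-144.0092 = -7.4177


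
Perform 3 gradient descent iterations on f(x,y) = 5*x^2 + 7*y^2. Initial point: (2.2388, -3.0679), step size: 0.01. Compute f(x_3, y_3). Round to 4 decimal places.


Gradient descent on f(x,y) = 5*x^2 + 7*y^2.
Starting point: (2.2388, -3.0679), alpha = 0.01
Step 1: grad_x = 2*5*2.2388 = 22.388, grad_y = 2*7*-3.0679 = -42.9506
  x_1 = 2.2388 - 0.01*22.388 = 2.0149
  y_1 = -3.0679 - 0.01*-42.9506 = -2.6384
Step 2: grad_x = 2*5*2.0149 = 20.1492, grad_y = 2*7*-2.6384 = -36.9375
  x_2 = 2.0149 - 0.01*20.1492 = 1.8134
  y_2 = -2.6384 - 0.01*-36.9375 = -2.269
Step 3: grad_x = 2*5*1.8134 = 18.1343, grad_y = 2*7*-2.269 = -31.7663
  x_3 = 1.8134 - 0.01*18.1343 = 1.6321
  y_3 = -2.269 - 0.01*-31.7663 = -1.9514
f(1.6321, -1.9514) = 5*1.6321^2 + 7*(-1.9514)^2 = 39.973


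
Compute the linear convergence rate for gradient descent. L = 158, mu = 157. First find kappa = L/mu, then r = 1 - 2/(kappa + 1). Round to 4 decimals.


Step 1: Compute the condition number.
kappa = L/mu = 158/157 = 1.0064
Step 2: Compute the convergence rate.
r = 1 - 2/(kappa + 1) = 1 - 2*mu/(L + mu) = (L - mu)/(L + mu) = 1/315 = 0.0032


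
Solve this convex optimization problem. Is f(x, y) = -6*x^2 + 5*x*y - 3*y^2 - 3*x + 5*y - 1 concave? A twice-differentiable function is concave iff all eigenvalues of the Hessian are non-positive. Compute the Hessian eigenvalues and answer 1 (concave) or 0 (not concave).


The Hessian of f(x,y) = -6*x^2 + 5*x*y - 3*y^2 - 3*x + 5*y - 1 is:
H = [[-12, 5], [5, -6]]
Trace = -12 - 6 = -18
Determinant = -12*-6 - (5)^2 = 47
Discriminant = (-18)^2 - 4*47 = 136.0
Eigenvalues: lambda_1 = -14.831, lambda_2 = -3.169
The function is concave.

1


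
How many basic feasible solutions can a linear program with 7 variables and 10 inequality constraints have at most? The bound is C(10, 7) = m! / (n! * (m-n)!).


Each vertex corresponds to some choice of n active constraints out of m, so the number of vertices is at most C(m, n) = m! / (n!(m-n)!).
m = 10, n = 7
Numerator: 10 * 9 * 8 * 7 * 6 * 5 * 4
Denominator: 7! = 5040
C(10, 7) = 120


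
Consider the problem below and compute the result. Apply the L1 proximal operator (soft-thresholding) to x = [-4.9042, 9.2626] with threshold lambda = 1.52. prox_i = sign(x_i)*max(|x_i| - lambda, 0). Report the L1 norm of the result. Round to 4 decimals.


Soft-thresholding with lambda = 1.52:
prox(-4.9042) = sign(-4.9042)*max(|-4.9042| - 1.52, 0) = -3.3842
prox(9.2626) = sign(9.2626)*max(|9.2626| - 1.52, 0) = 7.7426
prox(x) = [-3.3842, 7.7426]
||prox(x)||_1 = 3.3842 + 7.7426 = 11.1268
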